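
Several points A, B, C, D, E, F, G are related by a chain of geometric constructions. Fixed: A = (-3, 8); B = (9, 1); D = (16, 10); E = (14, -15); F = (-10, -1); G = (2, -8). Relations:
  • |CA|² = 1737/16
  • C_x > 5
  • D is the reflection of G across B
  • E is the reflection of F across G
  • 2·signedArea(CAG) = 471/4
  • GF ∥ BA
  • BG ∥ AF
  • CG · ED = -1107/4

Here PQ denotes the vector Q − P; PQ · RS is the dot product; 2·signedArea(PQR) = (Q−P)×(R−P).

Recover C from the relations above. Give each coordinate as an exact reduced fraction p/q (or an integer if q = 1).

1. C_x = 6  [2·signedArea(CAG) = 471/4 ∩ CG · ED = -1107/4]
2. C_y = 11/4  [2·signedArea(CAG) = 471/4 ∩ CG · ED = -1107/4]
   → C = (6, 11/4)

C = (6, 11/4)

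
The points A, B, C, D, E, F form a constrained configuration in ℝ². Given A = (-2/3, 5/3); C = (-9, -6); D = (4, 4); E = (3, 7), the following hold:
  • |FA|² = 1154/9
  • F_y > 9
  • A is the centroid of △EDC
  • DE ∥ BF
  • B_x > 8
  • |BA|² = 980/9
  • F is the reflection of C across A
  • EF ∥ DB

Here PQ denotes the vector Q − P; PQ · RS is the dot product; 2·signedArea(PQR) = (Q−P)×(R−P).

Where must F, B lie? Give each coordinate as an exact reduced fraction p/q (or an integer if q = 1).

B = (26/3, 19/3)
F = (23/3, 28/3)

1. F_x = 23/3  [F is the reflection of C across A]
2. F_y = 28/3  [F is the reflection of C across A]
   → F = (23/3, 28/3)
3. B_x = 26/3  [DE ∥ BF ∩ EF ∥ DB]
4. B_y = 19/3  [DE ∥ BF ∩ EF ∥ DB]
   → B = (26/3, 19/3)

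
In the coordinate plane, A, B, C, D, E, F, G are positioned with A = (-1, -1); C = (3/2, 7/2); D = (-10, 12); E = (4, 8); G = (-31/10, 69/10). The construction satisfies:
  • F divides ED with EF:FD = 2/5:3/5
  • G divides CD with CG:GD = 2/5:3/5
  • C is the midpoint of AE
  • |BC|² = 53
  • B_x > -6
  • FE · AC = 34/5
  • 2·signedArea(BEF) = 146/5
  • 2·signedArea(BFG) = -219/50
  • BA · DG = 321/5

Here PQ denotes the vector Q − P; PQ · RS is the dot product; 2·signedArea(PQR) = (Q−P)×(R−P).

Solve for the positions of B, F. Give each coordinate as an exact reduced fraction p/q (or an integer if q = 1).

B = (-11/2, 11/2)
F = (-8/5, 48/5)

1. F_x = -8/5  [F divides ED with EF:FD = 2/5:3/5]
2. F_y = 48/5  [F divides ED with EF:FD = 2/5:3/5]
   → F = (-8/5, 48/5)
3. B_x = -11/2  [2·signedArea(BEF) = 146/5 ∩ 2·signedArea(BFG) = -219/50]
4. B_y = 11/2  [2·signedArea(BEF) = 146/5 ∩ 2·signedArea(BFG) = -219/50]
   → B = (-11/2, 11/2)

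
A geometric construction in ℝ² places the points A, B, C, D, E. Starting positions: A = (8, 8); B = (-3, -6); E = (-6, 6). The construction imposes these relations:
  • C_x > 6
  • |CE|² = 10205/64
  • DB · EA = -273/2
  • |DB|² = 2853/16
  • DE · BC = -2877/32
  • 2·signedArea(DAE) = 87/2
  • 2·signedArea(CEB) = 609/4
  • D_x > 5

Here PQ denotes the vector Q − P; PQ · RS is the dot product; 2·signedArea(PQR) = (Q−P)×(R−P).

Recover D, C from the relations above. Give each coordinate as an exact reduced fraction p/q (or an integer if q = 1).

C = (53/8, 25/4)
D = (21/4, 9/2)

1. D_x = 21/4  [DB · EA = -273/2 ∩ 2·signedArea(DAE) = 87/2]
2. D_y = 9/2  [DB · EA = -273/2 ∩ 2·signedArea(DAE) = 87/2]
   → D = (21/4, 9/2)
3. C_x = 53/8  [DE · BC = -2877/32 ∩ 2·signedArea(CEB) = 609/4]
4. C_y = 25/4  [DE · BC = -2877/32 ∩ 2·signedArea(CEB) = 609/4]
   → C = (53/8, 25/4)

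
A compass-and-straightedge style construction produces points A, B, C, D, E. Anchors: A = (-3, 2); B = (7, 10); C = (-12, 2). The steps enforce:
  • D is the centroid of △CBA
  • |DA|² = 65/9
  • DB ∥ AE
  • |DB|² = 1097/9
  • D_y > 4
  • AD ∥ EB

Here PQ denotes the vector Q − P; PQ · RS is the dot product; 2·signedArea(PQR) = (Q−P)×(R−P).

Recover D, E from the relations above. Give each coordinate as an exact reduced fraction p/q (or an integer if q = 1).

D = (-8/3, 14/3)
E = (20/3, 22/3)

1. D_x = -8/3  [D is the centroid of △CBA]
2. D_y = 14/3  [D is the centroid of △CBA]
   → D = (-8/3, 14/3)
3. E_x = 20/3  [AD ∥ EB ∩ DB ∥ AE]
4. E_y = 22/3  [AD ∥ EB ∩ DB ∥ AE]
   → E = (20/3, 22/3)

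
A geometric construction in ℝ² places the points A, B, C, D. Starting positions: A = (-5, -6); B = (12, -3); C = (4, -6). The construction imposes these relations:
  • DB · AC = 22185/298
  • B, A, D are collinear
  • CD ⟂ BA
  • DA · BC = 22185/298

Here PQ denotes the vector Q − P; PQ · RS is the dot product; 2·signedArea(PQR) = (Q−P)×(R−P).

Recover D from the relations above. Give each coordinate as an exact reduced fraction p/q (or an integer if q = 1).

1. D_x = 1111/298  [B, A, D are collinear ∩ CD ⟂ BA]
2. D_y = -1329/298  [B, A, D are collinear ∩ CD ⟂ BA]
   → D = (1111/298, -1329/298)

D = (1111/298, -1329/298)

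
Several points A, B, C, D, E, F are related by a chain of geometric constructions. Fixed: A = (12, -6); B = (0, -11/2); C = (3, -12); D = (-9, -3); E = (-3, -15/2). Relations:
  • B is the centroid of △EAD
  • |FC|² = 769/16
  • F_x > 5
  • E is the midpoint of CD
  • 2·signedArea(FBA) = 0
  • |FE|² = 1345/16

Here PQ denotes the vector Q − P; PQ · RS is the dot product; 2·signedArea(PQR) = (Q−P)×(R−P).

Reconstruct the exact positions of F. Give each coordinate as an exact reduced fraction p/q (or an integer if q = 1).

1. F_x = 6  [line 1/2·x + 12·y + 66 = 0 ∩ |FE|² = 1345/16]
2. F_y = -23/4  [line 1/2·x + 12·y + 66 = 0 ∩ |FE|² = 1345/16]
   → F = (6, -23/4)

F = (6, -23/4)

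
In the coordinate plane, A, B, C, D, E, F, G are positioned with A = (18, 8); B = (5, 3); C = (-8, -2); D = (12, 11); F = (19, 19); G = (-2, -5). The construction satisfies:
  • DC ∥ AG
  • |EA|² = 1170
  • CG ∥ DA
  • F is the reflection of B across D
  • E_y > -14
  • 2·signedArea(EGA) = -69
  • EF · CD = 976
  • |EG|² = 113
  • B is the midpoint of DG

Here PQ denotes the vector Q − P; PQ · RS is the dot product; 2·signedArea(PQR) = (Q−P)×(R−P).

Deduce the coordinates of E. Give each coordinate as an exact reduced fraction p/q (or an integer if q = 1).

1. E_x = -9  [2·signedArea(EGA) = -69 ∩ EF · CD = 976]
2. E_y = -13  [2·signedArea(EGA) = -69 ∩ EF · CD = 976]
   → E = (-9, -13)

E = (-9, -13)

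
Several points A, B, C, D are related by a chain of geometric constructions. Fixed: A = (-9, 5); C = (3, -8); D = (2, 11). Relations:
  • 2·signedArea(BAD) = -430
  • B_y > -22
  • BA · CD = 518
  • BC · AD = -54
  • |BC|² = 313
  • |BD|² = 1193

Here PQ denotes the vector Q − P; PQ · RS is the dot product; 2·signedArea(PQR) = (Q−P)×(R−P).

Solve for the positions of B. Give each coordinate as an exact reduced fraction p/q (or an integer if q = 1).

B = (15, -21)

1. B_x = 15  [2·signedArea(BAD) = -430 ∩ BC · AD = -54]
2. B_y = -21  [2·signedArea(BAD) = -430 ∩ BC · AD = -54]
   → B = (15, -21)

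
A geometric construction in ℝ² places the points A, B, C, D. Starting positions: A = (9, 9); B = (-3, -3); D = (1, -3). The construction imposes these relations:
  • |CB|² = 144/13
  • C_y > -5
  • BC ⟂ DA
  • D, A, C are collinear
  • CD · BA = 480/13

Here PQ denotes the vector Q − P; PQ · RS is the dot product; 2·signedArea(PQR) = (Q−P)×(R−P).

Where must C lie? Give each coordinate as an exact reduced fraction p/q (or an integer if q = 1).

C = (-3/13, -63/13)

1. C_x = -3/13  [D, A, C are collinear ∩ BC ⟂ DA]
2. C_y = -63/13  [D, A, C are collinear ∩ BC ⟂ DA]
   → C = (-3/13, -63/13)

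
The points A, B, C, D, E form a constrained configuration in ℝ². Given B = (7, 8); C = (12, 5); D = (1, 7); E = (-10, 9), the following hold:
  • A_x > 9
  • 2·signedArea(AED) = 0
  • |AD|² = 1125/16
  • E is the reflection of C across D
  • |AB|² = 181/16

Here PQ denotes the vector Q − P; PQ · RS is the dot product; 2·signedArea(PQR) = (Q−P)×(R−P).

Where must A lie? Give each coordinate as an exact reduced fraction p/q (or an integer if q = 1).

A = (37/4, 11/2)

1. A_x = 37/4  [line 2·x + 11·y + -79 = 0 ∩ |AB|² = 181/16]
2. A_y = 11/2  [line 2·x + 11·y + -79 = 0 ∩ |AB|² = 181/16]
   → A = (37/4, 11/2)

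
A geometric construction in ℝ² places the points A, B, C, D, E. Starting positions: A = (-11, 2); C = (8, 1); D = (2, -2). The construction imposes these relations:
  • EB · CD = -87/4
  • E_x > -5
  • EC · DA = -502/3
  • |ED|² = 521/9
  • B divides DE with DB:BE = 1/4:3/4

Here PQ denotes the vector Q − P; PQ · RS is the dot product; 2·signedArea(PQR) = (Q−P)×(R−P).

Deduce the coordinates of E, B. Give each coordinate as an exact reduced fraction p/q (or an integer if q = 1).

1. E_x = -14/3  [line 13·x + -4·y + 202/3 = 0 ∩ |ED|² = 521/9]
2. E_y = 5/3  [line 13·x + -4·y + 202/3 = 0 ∩ |ED|² = 521/9]
   → E = (-14/3, 5/3)
3. B_x = 1/3  [EB · CD = -87/4 ∩ B divides DE with DB:BE = 1/4:3/4]
4. B_y = -13/12  [EB · CD = -87/4 ∩ B divides DE with DB:BE = 1/4:3/4]
   → B = (1/3, -13/12)

B = (1/3, -13/12)
E = (-14/3, 5/3)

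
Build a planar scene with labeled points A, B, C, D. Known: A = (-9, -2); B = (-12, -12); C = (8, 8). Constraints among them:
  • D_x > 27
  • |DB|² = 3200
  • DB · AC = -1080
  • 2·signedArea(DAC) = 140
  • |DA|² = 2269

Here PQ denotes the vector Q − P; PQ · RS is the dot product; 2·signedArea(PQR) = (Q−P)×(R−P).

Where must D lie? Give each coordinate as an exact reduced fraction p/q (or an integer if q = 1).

D = (28, 28)

1. D_x = 28  [2·signedArea(DAC) = 140 ∩ DB · AC = -1080]
2. D_y = 28  [2·signedArea(DAC) = 140 ∩ DB · AC = -1080]
   → D = (28, 28)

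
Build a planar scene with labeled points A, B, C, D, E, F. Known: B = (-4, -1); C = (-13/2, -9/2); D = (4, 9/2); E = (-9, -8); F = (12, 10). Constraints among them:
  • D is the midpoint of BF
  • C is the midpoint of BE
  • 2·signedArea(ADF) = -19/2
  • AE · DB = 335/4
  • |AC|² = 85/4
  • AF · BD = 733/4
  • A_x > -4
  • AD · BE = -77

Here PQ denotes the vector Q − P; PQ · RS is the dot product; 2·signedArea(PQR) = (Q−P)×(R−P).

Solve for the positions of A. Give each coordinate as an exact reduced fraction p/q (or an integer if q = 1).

1. A_x = -3  [AD · BE = -77 ∩ AE · DB = 335/4]
2. A_y = -3/2  [AD · BE = -77 ∩ AE · DB = 335/4]
   → A = (-3, -3/2)

A = (-3, -3/2)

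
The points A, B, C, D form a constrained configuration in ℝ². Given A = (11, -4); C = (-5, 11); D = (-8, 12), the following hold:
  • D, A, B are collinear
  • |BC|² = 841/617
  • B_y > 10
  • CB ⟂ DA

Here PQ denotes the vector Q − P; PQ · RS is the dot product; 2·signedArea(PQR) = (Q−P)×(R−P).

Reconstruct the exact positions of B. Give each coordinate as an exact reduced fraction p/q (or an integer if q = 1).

1. B_x = -3549/617  [D, A, B are collinear ∩ CB ⟂ DA]
2. B_y = 6236/617  [D, A, B are collinear ∩ CB ⟂ DA]
   → B = (-3549/617, 6236/617)

B = (-3549/617, 6236/617)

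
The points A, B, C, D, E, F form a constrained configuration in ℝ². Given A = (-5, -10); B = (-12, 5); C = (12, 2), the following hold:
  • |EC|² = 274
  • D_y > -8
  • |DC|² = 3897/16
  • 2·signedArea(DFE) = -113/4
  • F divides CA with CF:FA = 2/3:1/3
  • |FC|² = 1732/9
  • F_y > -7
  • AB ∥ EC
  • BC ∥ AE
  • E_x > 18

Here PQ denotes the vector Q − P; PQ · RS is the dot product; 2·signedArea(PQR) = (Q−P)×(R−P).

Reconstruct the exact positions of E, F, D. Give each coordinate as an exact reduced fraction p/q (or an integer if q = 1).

1. E_x = 19  [AB ∥ EC ∩ BC ∥ AE]
2. E_y = -13  [AB ∥ EC ∩ BC ∥ AE]
   → E = (19, -13)
3. F_x = 2/3  [F divides CA with CF:FA = 2/3:1/3]
4. F_y = -6  [F divides CA with CF:FA = 2/3:1/3]
   → F = (2/3, -6)
5. D_x = -3/4  [line 7·x + 55/3·y + 1603/12 = 0 ∩ |DC|² = 3897/16]
6. D_y = -7  [line 7·x + 55/3·y + 1603/12 = 0 ∩ |DC|² = 3897/16]
   → D = (-3/4, -7)

D = (-3/4, -7)
E = (19, -13)
F = (2/3, -6)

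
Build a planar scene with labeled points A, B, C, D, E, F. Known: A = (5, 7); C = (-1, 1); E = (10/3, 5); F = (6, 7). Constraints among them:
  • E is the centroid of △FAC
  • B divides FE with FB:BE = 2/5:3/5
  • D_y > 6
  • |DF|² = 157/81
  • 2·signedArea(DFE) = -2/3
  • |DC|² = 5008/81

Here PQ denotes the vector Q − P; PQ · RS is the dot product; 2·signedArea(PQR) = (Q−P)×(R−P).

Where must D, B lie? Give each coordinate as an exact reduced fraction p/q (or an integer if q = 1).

B = (74/15, 31/5)
D = (43/9, 19/3)

1. D_x = 43/9  [line 2·x + -8/3·y + 22/3 = 0 ∩ |DC|² = 5008/81]
2. D_y = 19/3  [line 2·x + -8/3·y + 22/3 = 0 ∩ |DC|² = 5008/81]
   → D = (43/9, 19/3)
3. B_x = 74/15  [B divides FE with FB:BE = 2/5:3/5]
4. B_y = 31/5  [B divides FE with FB:BE = 2/5:3/5]
   → B = (74/15, 31/5)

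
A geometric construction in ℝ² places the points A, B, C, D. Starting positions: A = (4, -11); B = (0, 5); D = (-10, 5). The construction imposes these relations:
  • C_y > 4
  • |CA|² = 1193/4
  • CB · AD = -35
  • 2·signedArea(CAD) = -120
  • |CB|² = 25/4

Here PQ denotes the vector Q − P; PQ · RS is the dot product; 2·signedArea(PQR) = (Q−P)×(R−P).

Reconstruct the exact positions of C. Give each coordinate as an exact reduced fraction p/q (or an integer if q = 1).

C = (-5/2, 5)

1. C_x = -5/2  [2·signedArea(CAD) = -120 ∩ CB · AD = -35]
2. C_y = 5  [2·signedArea(CAD) = -120 ∩ CB · AD = -35]
   → C = (-5/2, 5)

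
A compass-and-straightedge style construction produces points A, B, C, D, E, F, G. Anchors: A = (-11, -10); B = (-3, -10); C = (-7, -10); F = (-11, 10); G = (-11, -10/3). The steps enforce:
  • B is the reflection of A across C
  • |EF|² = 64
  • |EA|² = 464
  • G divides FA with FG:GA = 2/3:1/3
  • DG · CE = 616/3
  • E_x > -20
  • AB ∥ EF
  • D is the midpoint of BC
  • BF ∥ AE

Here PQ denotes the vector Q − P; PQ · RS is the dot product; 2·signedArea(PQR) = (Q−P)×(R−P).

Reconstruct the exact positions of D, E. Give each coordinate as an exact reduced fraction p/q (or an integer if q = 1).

1. D_x = -5  [D is the midpoint of BC]
2. D_y = -10  [D is the midpoint of BC]
   → D = (-5, -10)
3. E_x = -19  [AB ∥ EF ∩ BF ∥ AE]
4. E_y = 10  [AB ∥ EF ∩ BF ∥ AE]
   → E = (-19, 10)

D = (-5, -10)
E = (-19, 10)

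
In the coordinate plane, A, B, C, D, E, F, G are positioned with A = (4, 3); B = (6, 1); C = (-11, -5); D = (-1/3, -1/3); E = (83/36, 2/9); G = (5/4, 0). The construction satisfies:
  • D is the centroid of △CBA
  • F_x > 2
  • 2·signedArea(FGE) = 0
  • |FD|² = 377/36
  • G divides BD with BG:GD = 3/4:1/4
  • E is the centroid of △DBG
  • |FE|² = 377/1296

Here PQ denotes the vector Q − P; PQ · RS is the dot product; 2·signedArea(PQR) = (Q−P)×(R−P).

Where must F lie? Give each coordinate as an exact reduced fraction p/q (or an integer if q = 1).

1. F_x = 17/6  [line -2/9·x + 19/18·y + 5/18 = 0 ∩ |FE|² = 377/1296]
2. F_y = 1/3  [line -2/9·x + 19/18·y + 5/18 = 0 ∩ |FE|² = 377/1296]
   → F = (17/6, 1/3)

F = (17/6, 1/3)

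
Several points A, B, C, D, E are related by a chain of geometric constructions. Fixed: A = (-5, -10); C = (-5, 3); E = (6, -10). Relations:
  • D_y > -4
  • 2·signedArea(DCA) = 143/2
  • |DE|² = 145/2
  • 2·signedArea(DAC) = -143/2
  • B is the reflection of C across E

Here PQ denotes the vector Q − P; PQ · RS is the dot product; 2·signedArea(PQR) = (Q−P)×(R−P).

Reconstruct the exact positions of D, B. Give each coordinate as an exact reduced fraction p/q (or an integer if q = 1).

B = (17, -23)
D = (1/2, -7/2)

1. D_x = 1/2  [2·signedArea(DAC) = -143/2]
2. D_y = -7/2  [|DE|² = 145/2]
   → D = (1/2, -7/2)
3. B_x = 17  [B is the reflection of C across E]
4. B_y = -23  [B is the reflection of C across E]
   → B = (17, -23)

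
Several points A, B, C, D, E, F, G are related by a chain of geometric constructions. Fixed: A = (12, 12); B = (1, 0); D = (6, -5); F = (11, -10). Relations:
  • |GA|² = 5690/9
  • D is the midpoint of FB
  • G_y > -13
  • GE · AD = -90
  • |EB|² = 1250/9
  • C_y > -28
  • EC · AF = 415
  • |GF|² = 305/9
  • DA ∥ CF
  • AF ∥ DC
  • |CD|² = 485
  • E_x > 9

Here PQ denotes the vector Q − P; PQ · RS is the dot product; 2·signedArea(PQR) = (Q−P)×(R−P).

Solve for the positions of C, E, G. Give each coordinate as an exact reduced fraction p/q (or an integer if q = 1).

C = (5, -27)
E = (28/3, -25/3)
G = (17/3, -37/3)

1. C_x = 5  [DA ∥ CF ∩ AF ∥ DC]
2. C_y = -27  [DA ∥ CF ∩ AF ∥ DC]
   → C = (5, -27)
3. E_x = 28/3  [line 1·x + 22·y + 174 = 0 ∩ |EB|² = 1250/9]
4. E_y = -25/3  [line 1·x + 22·y + 174 = 0 ∩ |EB|² = 1250/9]
   → E = (28/3, -25/3)
5. G_x = 17/3  [line 6·x + 17·y + 527/3 = 0 ∩ |GF|² = 305/9]
6. G_y = -37/3  [line 6·x + 17·y + 527/3 = 0 ∩ |GF|² = 305/9]
   → G = (17/3, -37/3)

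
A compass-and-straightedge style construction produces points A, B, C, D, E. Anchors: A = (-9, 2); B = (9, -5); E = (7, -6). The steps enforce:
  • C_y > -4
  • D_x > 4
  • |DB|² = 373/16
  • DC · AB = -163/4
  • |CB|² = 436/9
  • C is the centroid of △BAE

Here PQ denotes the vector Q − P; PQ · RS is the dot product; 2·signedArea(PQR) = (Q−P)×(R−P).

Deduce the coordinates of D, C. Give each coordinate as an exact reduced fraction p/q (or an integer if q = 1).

C = (7/3, -3)
D = (9/2, -13/4)

1. C_x = 7/3  [C is the centroid of △BAE]
2. C_y = -3  [C is the centroid of △BAE]
   → C = (7/3, -3)
3. D_x = 9/2  [line -18·x + 7·y + 415/4 = 0 ∩ |DB|² = 373/16]
4. D_y = -13/4  [line -18·x + 7·y + 415/4 = 0 ∩ |DB|² = 373/16]
   → D = (9/2, -13/4)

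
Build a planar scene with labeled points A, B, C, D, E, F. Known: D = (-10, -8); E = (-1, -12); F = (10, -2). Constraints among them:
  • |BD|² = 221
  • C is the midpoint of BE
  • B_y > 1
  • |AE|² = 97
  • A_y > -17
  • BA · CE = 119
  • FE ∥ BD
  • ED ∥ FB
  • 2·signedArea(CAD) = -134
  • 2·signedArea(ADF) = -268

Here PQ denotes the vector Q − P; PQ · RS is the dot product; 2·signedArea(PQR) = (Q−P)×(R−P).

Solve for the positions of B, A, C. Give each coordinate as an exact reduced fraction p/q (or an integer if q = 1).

A = (8, -16)
B = (1, 2)
C = (0, -5)

1. B_x = 1  [FE ∥ BD ∩ ED ∥ FB]
2. B_y = 2  [FE ∥ BD ∩ ED ∥ FB]
   → B = (1, 2)
3. A_x = 8  [line -6·x + 20·y + 368 = 0 ∩ |AE|² = 97]
4. A_y = -16  [line -6·x + 20·y + 368 = 0 ∩ |AE|² = 97]
   → A = (8, -16)
5. C_x = 0  [C is the midpoint of BE]
6. C_y = -5  [C is the midpoint of BE]
   → C = (0, -5)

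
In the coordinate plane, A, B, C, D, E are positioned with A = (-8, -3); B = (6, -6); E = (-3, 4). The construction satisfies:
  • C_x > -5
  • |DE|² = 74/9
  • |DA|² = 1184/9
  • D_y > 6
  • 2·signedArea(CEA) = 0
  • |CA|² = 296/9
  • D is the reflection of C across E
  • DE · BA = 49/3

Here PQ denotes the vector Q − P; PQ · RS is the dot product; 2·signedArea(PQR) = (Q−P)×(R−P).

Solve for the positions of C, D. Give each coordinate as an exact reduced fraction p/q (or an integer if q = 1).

C = (-14/3, 5/3)
D = (-4/3, 19/3)

1. C_x = -14/3  [line 7·x + -5·y + 41 = 0 ∩ |CA|² = 296/9]
2. C_y = 5/3  [line 7·x + -5·y + 41 = 0 ∩ |CA|² = 296/9]
   → C = (-14/3, 5/3)
3. D_x = -4/3  [D is the reflection of C across E]
4. D_y = 19/3  [D is the reflection of C across E]
   → D = (-4/3, 19/3)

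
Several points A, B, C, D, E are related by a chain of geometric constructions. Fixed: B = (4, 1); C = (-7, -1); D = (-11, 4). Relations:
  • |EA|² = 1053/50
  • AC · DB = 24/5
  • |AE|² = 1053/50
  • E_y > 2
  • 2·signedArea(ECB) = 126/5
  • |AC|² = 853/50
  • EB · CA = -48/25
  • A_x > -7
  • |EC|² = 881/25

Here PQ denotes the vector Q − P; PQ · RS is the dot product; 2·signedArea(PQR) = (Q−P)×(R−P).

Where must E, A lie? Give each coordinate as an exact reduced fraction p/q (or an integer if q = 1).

1. E_x = -2  [line -2·x + 11·y + -141/5 = 0 ∩ |EC|² = 881/25]
2. E_y = 11/5  [line -2·x + 11·y + -141/5 = 0 ∩ |EC|² = 881/25]
   → E = (-2, 11/5)
3. A_x = -13/2  [line 6·x + -6/5·y + 1068/25 = 0 ∩ |EA|² = 1053/50]
4. A_y = 31/10  [line 6·x + -6/5·y + 1068/25 = 0 ∩ |EA|² = 1053/50]
   → A = (-13/2, 31/10)

A = (-13/2, 31/10)
E = (-2, 11/5)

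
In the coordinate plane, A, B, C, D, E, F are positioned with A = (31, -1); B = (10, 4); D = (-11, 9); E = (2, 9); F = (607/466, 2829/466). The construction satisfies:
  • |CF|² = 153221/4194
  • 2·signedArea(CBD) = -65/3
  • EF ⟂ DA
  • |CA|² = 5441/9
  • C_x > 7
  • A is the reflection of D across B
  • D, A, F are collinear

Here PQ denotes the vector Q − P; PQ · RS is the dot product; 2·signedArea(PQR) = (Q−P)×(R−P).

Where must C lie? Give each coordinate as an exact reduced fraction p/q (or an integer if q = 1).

C = (22/3, 17/3)

1. C_x = 22/3  [line -5·x + -21·y + 467/3 = 0 ∩ |CF|² = 153221/4194]
2. C_y = 17/3  [line -5·x + -21·y + 467/3 = 0 ∩ |CF|² = 153221/4194]
   → C = (22/3, 17/3)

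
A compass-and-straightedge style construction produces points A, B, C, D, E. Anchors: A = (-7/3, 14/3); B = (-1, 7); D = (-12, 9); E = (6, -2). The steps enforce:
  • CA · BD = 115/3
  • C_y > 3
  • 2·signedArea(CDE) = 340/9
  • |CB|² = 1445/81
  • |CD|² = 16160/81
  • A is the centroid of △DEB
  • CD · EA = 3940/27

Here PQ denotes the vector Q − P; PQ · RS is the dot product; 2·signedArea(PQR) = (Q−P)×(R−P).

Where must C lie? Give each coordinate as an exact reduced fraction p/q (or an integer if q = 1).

C = (8/9, 29/9)

1. C_x = 8/9  [CA · BD = 115/3 ∩ 2·signedArea(CDE) = 340/9]
2. C_y = 29/9  [CA · BD = 115/3 ∩ 2·signedArea(CDE) = 340/9]
   → C = (8/9, 29/9)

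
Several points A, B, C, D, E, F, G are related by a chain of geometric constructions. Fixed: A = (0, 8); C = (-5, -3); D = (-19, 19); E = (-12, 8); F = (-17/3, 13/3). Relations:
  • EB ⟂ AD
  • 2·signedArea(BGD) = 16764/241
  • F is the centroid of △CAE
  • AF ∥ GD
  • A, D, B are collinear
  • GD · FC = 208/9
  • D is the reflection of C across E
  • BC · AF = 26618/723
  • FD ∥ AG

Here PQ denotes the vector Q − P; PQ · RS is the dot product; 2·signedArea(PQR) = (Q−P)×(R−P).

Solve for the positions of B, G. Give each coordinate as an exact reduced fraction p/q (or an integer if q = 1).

1. B_x = -2166/241  [A, D, B are collinear ∩ EB ⟂ AD]
2. B_y = 3182/241  [A, D, B are collinear ∩ EB ⟂ AD]
   → B = (-2166/241, 3182/241)
3. G_x = -40/3  [AF ∥ GD ∩ FD ∥ AG]
4. G_y = 68/3  [AF ∥ GD ∩ FD ∥ AG]
   → G = (-40/3, 68/3)

B = (-2166/241, 3182/241)
G = (-40/3, 68/3)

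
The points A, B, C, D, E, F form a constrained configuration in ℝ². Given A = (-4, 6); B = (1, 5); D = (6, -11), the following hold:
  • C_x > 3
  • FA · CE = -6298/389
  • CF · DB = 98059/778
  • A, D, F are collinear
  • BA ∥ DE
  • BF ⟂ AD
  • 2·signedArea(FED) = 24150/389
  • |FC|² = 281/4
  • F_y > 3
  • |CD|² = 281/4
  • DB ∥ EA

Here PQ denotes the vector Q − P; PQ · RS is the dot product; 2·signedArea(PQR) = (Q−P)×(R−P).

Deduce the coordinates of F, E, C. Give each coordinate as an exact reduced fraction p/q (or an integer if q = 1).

C = (7/2, -3)
E = (1, -10)
F = (-886/389, 1195/389)

1. F_x = -886/389  [A, D, F are collinear ∩ BF ⟂ AD]
2. F_y = 1195/389  [A, D, F are collinear ∩ BF ⟂ AD]
   → F = (-886/389, 1195/389)
3. E_x = 1  [DB ∥ EA ∩ BA ∥ DE]
4. E_y = -10  [DB ∥ EA ∩ BA ∥ DE]
   → E = (1, -10)
5. C_x = 7/2  [CF · DB = 98059/778 ∩ FA · CE = -6298/389]
6. C_y = -3  [CF · DB = 98059/778 ∩ FA · CE = -6298/389]
   → C = (7/2, -3)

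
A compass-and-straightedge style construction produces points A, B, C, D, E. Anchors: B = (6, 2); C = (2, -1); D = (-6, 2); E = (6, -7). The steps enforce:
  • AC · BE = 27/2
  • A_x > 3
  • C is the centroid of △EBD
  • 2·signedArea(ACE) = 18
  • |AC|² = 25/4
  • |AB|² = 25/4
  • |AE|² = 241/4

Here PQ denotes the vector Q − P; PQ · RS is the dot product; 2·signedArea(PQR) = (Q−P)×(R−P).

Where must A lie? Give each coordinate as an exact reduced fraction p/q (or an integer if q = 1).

A = (4, 1/2)

1. A_x = 4  [AC · BE = 27/2 ∩ 2·signedArea(ACE) = 18]
2. A_y = 1/2  [AC · BE = 27/2 ∩ 2·signedArea(ACE) = 18]
   → A = (4, 1/2)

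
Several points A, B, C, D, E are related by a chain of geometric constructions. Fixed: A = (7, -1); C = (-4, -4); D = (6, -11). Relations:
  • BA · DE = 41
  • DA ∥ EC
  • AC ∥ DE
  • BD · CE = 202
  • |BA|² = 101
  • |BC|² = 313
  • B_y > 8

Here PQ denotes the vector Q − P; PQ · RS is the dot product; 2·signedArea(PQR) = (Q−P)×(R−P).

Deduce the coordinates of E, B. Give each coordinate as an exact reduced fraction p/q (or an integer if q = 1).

B = (8, 9)
E = (-5, -14)

1. E_x = -5  [DA ∥ EC ∩ AC ∥ DE]
2. E_y = -14  [DA ∥ EC ∩ AC ∥ DE]
   → E = (-5, -14)
3. B_x = 8  [BD · CE = 202 ∩ BA · DE = 41]
4. B_y = 9  [BD · CE = 202 ∩ BA · DE = 41]
   → B = (8, 9)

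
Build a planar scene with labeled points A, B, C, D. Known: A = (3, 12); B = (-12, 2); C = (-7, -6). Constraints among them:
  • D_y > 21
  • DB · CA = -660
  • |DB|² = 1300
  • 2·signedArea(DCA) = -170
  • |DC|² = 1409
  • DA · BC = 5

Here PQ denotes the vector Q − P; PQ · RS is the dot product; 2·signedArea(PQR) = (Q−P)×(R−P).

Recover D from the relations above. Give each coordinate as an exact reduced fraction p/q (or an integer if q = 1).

1. D_x = 18  [2·signedArea(DCA) = -170 ∩ DB · CA = -660]
2. D_y = 22  [2·signedArea(DCA) = -170 ∩ DB · CA = -660]
   → D = (18, 22)

D = (18, 22)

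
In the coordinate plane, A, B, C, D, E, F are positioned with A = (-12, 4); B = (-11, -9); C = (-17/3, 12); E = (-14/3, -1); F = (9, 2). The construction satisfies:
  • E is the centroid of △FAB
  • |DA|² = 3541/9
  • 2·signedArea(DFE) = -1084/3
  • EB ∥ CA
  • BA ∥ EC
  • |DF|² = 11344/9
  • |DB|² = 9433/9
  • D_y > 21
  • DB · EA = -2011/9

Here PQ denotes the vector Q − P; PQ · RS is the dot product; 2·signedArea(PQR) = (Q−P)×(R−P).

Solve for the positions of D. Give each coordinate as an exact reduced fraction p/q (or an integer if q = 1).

D = (-61/3, 22)

1. D_x = -61/3  [DB · EA = -2011/9 ∩ 2·signedArea(DFE) = -1084/3]
2. D_y = 22  [DB · EA = -2011/9 ∩ 2·signedArea(DFE) = -1084/3]
   → D = (-61/3, 22)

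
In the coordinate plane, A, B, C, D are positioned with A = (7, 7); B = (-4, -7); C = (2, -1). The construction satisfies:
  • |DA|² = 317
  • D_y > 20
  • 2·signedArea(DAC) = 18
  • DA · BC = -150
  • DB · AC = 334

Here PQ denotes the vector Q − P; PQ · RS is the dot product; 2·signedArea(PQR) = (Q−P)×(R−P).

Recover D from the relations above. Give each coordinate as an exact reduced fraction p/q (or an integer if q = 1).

D = (18, 21)

1. D_x = 18  [2·signedArea(DAC) = 18 ∩ DA · BC = -150]
2. D_y = 21  [2·signedArea(DAC) = 18 ∩ DA · BC = -150]
   → D = (18, 21)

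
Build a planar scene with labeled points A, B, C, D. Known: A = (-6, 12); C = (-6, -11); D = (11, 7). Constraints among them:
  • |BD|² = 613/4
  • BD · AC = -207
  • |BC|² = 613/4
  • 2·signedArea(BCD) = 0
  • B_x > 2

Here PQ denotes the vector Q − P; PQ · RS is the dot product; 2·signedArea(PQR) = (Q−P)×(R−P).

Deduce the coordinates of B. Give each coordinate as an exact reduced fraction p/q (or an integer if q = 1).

B = (5/2, -2)

1. B_x = 5/2  [2·signedArea(BCD) = 0 ∩ BD · AC = -207]
2. B_y = -2  [2·signedArea(BCD) = 0 ∩ BD · AC = -207]
   → B = (5/2, -2)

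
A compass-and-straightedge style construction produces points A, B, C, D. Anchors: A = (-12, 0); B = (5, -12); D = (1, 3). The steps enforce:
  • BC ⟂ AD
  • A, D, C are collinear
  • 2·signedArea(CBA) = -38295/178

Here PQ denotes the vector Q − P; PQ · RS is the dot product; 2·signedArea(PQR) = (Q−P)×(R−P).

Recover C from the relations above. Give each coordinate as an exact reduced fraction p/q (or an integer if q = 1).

1. C_x = 269/178  [A, D, C are collinear ∩ BC ⟂ AD]
2. C_y = 555/178  [A, D, C are collinear ∩ BC ⟂ AD]
   → C = (269/178, 555/178)

C = (269/178, 555/178)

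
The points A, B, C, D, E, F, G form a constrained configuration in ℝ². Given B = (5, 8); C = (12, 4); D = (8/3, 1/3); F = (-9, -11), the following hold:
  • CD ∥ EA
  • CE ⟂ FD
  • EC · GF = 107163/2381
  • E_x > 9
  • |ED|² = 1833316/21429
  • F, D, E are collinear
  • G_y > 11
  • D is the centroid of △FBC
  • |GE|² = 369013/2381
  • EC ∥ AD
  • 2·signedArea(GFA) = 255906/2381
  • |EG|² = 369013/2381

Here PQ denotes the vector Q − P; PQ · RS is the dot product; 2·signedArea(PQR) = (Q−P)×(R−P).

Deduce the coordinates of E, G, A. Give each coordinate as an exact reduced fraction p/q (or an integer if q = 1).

A = (-230/7143, 22226/7143)
E = (22146/2381, 16139/2381)
G = (-2, 12)

1. E_x = 22146/2381  [F, D, E are collinear ∩ CE ⟂ FD]
2. E_y = 16139/2381  [F, D, E are collinear ∩ CE ⟂ FD]
   → E = (22146/2381, 16139/2381)
3. A_x = -230/7143  [EC ∥ AD ∩ CD ∥ EA]
4. A_y = 22226/7143  [EC ∥ AD ∩ CD ∥ EA]
   → A = (-230/7143, 22226/7143)
5. G_x = -2  [2·signedArea(GFA) = 255906/2381 ∩ EC · GF = 107163/2381]
6. G_y = 12  [2·signedArea(GFA) = 255906/2381 ∩ EC · GF = 107163/2381]
   → G = (-2, 12)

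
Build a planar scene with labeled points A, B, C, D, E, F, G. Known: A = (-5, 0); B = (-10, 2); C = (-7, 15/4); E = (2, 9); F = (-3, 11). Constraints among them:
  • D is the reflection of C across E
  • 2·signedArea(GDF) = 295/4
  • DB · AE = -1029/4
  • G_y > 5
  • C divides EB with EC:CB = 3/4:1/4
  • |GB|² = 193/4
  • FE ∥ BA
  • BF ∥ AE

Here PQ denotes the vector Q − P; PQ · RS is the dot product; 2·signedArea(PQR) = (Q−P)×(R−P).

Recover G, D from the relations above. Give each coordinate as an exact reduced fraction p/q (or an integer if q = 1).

1. D_x = 11  [D is the reflection of C across E]
2. D_y = 57/4  [D is the reflection of C across E]
   → D = (11, 57/4)
3. G_x = -4  [line 13/4·x + -14·y + 90 = 0 ∩ |GB|² = 193/4]
4. G_y = 11/2  [line 13/4·x + -14·y + 90 = 0 ∩ |GB|² = 193/4]
   → G = (-4, 11/2)

D = (11, 57/4)
G = (-4, 11/2)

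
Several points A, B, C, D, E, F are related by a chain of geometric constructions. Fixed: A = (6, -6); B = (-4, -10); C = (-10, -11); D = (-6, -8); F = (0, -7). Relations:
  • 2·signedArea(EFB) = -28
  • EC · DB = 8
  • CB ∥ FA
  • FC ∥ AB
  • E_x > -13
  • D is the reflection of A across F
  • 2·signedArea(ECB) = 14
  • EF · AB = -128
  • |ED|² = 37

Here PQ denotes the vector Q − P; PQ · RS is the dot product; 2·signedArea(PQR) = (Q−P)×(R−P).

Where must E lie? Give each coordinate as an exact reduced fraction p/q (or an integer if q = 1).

E = (-12, -9)

1. E_x = -12  [EC · DB = 8 ∩ EF · AB = -128]
2. E_y = -9  [EC · DB = 8 ∩ EF · AB = -128]
   → E = (-12, -9)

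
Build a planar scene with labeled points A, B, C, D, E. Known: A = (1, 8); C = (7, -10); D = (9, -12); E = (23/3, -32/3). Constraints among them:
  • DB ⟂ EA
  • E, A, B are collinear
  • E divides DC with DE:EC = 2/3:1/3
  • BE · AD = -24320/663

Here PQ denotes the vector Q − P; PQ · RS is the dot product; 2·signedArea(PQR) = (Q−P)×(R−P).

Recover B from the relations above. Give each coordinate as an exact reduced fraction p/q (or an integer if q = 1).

1. B_x = 1821/221  [E, A, B are collinear ∩ DB ⟂ EA]
2. B_y = -2712/221  [E, A, B are collinear ∩ DB ⟂ EA]
   → B = (1821/221, -2712/221)

B = (1821/221, -2712/221)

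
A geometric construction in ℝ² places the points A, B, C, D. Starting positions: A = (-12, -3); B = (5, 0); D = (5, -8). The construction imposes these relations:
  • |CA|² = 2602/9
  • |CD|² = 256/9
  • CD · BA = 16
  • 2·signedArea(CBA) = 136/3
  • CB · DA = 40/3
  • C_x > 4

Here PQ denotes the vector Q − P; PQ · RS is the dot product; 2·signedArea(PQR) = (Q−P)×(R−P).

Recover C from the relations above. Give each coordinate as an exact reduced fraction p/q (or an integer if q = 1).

1. C_x = 5  [CB · DA = 40/3 ∩ CD · BA = 16]
2. C_y = -8/3  [CB · DA = 40/3 ∩ CD · BA = 16]
   → C = (5, -8/3)

C = (5, -8/3)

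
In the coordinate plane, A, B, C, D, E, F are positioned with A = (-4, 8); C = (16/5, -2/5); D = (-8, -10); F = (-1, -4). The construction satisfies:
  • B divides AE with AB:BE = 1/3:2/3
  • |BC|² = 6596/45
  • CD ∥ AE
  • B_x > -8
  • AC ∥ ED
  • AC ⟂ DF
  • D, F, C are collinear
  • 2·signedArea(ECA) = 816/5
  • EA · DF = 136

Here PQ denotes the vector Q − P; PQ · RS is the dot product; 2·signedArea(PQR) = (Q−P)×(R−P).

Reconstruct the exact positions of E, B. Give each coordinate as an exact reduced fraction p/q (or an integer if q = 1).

1. E_x = -76/5  [AC ∥ ED ∩ CD ∥ AE]
2. E_y = -8/5  [AC ∥ ED ∩ CD ∥ AE]
   → E = (-76/5, -8/5)
3. B_x = -116/15  [B divides AE with AB:BE = 1/3:2/3]
4. B_y = 24/5  [B divides AE with AB:BE = 1/3:2/3]
   → B = (-116/15, 24/5)

B = (-116/15, 24/5)
E = (-76/5, -8/5)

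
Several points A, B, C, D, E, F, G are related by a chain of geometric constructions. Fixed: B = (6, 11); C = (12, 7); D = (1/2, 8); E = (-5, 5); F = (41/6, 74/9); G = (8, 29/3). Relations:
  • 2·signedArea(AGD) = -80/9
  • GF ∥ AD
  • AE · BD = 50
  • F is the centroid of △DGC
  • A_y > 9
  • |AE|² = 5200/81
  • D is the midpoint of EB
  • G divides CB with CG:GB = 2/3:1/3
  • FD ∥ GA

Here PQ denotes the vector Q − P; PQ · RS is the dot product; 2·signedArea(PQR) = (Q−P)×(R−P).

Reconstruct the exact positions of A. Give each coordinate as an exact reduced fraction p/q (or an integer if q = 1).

1. A_x = 5/3  [GF ∥ AD ∩ FD ∥ GA]
2. A_y = 85/9  [GF ∥ AD ∩ FD ∥ GA]
   → A = (5/3, 85/9)

A = (5/3, 85/9)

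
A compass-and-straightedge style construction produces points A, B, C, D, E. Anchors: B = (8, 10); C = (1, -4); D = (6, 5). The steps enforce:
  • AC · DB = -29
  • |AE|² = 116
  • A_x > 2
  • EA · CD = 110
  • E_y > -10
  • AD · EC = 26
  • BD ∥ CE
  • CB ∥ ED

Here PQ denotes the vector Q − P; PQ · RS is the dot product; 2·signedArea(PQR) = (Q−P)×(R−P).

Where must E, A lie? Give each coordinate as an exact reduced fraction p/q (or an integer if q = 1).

1. E_x = -1  [CB ∥ ED ∩ BD ∥ CE]
2. E_y = -9  [CB ∥ ED ∩ BD ∥ CE]
   → E = (-1, -9)
3. A_x = 3  [AD · EC = 26 ∩ EA · CD = 110]
4. A_y = 1  [AD · EC = 26 ∩ EA · CD = 110]
   → A = (3, 1)

A = (3, 1)
E = (-1, -9)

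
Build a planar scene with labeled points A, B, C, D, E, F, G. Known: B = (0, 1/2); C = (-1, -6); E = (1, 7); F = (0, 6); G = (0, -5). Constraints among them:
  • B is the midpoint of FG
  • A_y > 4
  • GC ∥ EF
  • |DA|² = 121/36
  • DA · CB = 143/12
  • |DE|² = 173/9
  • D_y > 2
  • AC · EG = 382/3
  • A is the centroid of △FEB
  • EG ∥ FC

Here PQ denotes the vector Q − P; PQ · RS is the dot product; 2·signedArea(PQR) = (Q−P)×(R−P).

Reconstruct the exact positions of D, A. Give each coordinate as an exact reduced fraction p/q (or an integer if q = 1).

A = (1/3, 9/2)
D = (1/3, 8/3)

1. A_x = 1/3  [A is the centroid of △FEB]
2. A_y = 9/2  [A is the centroid of △FEB]
   → A = (1/3, 9/2)
3. D_x = 1/3  [line -1·x + -13/2·y + 53/3 = 0 ∩ |DE|² = 173/9]
4. D_y = 8/3  [line -1·x + -13/2·y + 53/3 = 0 ∩ |DE|² = 173/9]
   → D = (1/3, 8/3)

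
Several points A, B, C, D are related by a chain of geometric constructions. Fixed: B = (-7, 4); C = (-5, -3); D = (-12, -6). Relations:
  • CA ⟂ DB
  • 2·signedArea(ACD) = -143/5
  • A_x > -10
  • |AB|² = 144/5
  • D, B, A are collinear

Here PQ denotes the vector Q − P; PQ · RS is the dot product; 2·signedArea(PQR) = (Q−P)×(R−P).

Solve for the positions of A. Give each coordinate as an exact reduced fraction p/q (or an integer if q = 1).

A = (-47/5, -4/5)

1. A_x = -47/5  [D, B, A are collinear ∩ CA ⟂ DB]
2. A_y = -4/5  [D, B, A are collinear ∩ CA ⟂ DB]
   → A = (-47/5, -4/5)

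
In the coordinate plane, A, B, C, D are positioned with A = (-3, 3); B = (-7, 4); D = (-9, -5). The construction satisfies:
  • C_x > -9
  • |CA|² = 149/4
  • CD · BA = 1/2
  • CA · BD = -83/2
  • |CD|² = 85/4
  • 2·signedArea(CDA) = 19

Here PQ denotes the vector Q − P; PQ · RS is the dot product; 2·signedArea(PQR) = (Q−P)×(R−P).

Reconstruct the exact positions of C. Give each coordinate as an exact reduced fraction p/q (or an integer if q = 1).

1. C_x = -8  [CD · BA = 1/2 ∩ CA · BD = -83/2]
2. C_y = -1/2  [CD · BA = 1/2 ∩ CA · BD = -83/2]
   → C = (-8, -1/2)

C = (-8, -1/2)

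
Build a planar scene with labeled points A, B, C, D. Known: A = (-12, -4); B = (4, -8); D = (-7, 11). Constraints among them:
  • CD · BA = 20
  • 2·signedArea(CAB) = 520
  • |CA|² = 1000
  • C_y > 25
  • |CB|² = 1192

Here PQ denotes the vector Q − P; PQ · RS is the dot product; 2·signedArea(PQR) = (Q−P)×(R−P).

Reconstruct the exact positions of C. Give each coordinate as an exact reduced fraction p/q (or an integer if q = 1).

C = (-2, 26)

1. C_x = -2  [2·signedArea(CAB) = 520 ∩ CD · BA = 20]
2. C_y = 26  [2·signedArea(CAB) = 520 ∩ CD · BA = 20]
   → C = (-2, 26)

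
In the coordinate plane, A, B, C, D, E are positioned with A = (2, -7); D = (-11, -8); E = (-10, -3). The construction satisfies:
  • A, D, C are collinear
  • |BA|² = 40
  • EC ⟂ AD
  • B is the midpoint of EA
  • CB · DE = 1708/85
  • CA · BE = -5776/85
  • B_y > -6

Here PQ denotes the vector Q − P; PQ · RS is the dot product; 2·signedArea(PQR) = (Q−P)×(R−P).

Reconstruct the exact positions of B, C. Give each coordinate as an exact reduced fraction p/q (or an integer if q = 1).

1. B_x = -4  [B is the midpoint of EA]
2. B_y = -5  [B is the midpoint of EA]
   → B = (-4, -5)
3. C_x = -818/85  [A, D, C are collinear ∩ EC ⟂ AD]
4. C_y = -671/85  [A, D, C are collinear ∩ EC ⟂ AD]
   → C = (-818/85, -671/85)

B = (-4, -5)
C = (-818/85, -671/85)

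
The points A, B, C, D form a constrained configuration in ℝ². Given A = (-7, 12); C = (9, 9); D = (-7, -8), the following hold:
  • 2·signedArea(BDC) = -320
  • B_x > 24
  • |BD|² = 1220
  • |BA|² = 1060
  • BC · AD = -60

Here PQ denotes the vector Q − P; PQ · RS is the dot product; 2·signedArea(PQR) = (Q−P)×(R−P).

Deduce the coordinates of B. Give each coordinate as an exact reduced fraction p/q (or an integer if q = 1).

1. B_x = 25  [BC · AD = -60 ∩ 2·signedArea(BDC) = -320]
2. B_y = 6  [BC · AD = -60 ∩ 2·signedArea(BDC) = -320]
   → B = (25, 6)

B = (25, 6)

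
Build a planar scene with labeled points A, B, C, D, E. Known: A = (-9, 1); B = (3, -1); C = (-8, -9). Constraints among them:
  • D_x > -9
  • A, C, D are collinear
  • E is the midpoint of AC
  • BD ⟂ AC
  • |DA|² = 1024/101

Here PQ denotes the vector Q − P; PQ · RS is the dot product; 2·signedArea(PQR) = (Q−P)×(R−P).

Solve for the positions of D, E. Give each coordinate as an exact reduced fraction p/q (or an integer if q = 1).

1. D_x = -877/101  [A, C, D are collinear ∩ BD ⟂ AC]
2. D_y = -219/101  [A, C, D are collinear ∩ BD ⟂ AC]
   → D = (-877/101, -219/101)
3. E_x = -17/2  [E is the midpoint of AC]
4. E_y = -4  [E is the midpoint of AC]
   → E = (-17/2, -4)

D = (-877/101, -219/101)
E = (-17/2, -4)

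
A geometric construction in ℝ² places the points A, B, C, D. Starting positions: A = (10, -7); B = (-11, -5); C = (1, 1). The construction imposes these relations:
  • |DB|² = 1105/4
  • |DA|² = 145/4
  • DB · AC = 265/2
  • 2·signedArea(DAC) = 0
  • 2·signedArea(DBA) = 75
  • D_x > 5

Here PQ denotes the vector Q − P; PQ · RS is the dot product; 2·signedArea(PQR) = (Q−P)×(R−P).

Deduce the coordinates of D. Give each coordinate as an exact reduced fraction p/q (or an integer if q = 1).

1. D_x = 11/2  [2·signedArea(DAC) = 0 ∩ 2·signedArea(DBA) = 75]
2. D_y = -3  [2·signedArea(DAC) = 0 ∩ 2·signedArea(DBA) = 75]
   → D = (11/2, -3)

D = (11/2, -3)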